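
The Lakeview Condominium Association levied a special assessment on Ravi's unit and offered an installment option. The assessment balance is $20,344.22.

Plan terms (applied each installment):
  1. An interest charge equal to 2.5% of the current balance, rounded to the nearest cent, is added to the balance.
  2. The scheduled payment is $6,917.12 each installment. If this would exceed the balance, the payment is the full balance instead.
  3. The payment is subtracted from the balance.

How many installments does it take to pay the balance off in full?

Installment 1: $20,344.22 +$508.61 interest = $20,852.83; pay $6,917.12 → $13,935.71
Installment 2: $13,935.71 +$348.39 interest = $14,284.10; pay $6,917.12 → $7,366.98
Installment 3: $7,366.98 +$184.17 interest = $7,551.15; pay $6,917.12 → $634.03
Installment 4: $634.03 +$15.85 interest = $649.88; pay $649.88 → $0.00
Balance reaches $0.00 in installment 4.

4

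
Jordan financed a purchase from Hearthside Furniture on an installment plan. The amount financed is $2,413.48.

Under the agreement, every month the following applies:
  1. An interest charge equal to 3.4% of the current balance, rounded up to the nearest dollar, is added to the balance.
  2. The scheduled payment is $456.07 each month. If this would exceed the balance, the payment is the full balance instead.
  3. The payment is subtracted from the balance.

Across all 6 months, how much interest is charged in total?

Month 1: $2,413.48 +$83.00 interest = $2,496.48; pay $456.07 → $2,040.41
Month 2: $2,040.41 +$70.00 interest = $2,110.41; pay $456.07 → $1,654.34
Month 3: $1,654.34 +$57.00 interest = $1,711.34; pay $456.07 → $1,255.27
Month 4: $1,255.27 +$43.00 interest = $1,298.27; pay $456.07 → $842.20
Month 5: $842.20 +$29.00 interest = $871.20; pay $456.07 → $415.13
Month 6: $415.13 +$15.00 interest = $430.13; pay $430.13 → $0.00
Total interest: $83.00 + $70.00 + $57.00 + $43.00 + $29.00 + $15.00 = $297.00

$297.00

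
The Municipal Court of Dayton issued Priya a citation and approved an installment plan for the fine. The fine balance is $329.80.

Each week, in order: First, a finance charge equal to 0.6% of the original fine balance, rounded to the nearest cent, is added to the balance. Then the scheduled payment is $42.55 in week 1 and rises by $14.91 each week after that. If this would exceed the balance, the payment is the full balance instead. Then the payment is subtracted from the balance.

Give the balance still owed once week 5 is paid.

Week 1: opening $329.80; interest $1.98 → $331.78; payment $42.55; balance $289.23
Week 2: opening $289.23; interest $1.98 → $291.21; payment $57.46; balance $233.75
Week 3: opening $233.75; interest $1.98 → $235.73; payment $72.37; balance $163.36
Week 4: opening $163.36; interest $1.98 → $165.34; payment $87.28; balance $78.06
Week 5: opening $78.06; interest $1.98 → $80.04; payment $80.04; balance $0.00

$0.00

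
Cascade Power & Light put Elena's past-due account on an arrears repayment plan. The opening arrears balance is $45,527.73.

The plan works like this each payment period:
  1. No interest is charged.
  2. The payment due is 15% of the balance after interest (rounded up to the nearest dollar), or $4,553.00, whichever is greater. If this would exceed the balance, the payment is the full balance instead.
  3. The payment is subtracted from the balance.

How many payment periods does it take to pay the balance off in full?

10

Payment period 1: opening $45,527.73; payment $6,830.00; balance $38,697.73
Payment period 2: opening $38,697.73; payment $5,805.00; balance $32,892.73
Payment period 3: opening $32,892.73; payment $4,934.00; balance $27,958.73
Payment period 4: opening $27,958.73; payment $4,553.00; balance $23,405.73
Payment period 5: opening $23,405.73; payment $4,553.00; balance $18,852.73
Payment period 6: opening $18,852.73; payment $4,553.00; balance $14,299.73
Payment period 7: opening $14,299.73; payment $4,553.00; balance $9,746.73
Payment period 8: opening $9,746.73; payment $4,553.00; balance $5,193.73
Payment period 9: opening $5,193.73; payment $4,553.00; balance $640.73
Payment period 10: opening $640.73; payment $640.73; balance $0.00
Balance reaches $0.00 in payment period 10.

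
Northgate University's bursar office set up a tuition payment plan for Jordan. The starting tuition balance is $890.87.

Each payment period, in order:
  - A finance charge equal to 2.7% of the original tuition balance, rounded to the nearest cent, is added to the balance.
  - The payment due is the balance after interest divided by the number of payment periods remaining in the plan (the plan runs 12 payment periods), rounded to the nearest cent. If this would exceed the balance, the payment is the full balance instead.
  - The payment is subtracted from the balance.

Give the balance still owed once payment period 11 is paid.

$124.82

Payment period 1: $890.87 +$24.05 interest = $914.92; pay $76.24 → $838.68
Payment period 2: $838.68 +$24.05 interest = $862.73; pay $78.43 → $784.30
Payment period 3: $784.30 +$24.05 interest = $808.35; pay $80.84 → $727.51
Payment period 4: $727.51 +$24.05 interest = $751.56; pay $83.51 → $668.05
Payment period 5: $668.05 +$24.05 interest = $692.10; pay $86.51 → $605.59
Payment period 6: $605.59 +$24.05 interest = $629.64; pay $89.95 → $539.69
Payment period 7: $539.69 +$24.05 interest = $563.74; pay $93.96 → $469.78
Payment period 8: $469.78 +$24.05 interest = $493.83; pay $98.77 → $395.06
Payment period 9: $395.06 +$24.05 interest = $419.11; pay $104.78 → $314.33
Payment period 10: $314.33 +$24.05 interest = $338.38; pay $112.79 → $225.59
Payment period 11: $225.59 +$24.05 interest = $249.64; pay $124.82 → $124.82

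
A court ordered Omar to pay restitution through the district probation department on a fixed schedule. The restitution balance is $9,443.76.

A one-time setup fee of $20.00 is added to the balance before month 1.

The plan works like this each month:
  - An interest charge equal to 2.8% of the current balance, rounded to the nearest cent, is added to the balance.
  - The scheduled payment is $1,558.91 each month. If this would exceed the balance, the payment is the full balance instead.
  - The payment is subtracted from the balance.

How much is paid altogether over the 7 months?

Month 1: $9,463.76 +$264.99 interest = $9,728.75; pay $1,558.91 → $8,169.84
Month 2: $8,169.84 +$228.76 interest = $8,398.60; pay $1,558.91 → $6,839.69
Month 3: $6,839.69 +$191.51 interest = $7,031.20; pay $1,558.91 → $5,472.29
Month 4: $5,472.29 +$153.22 interest = $5,625.51; pay $1,558.91 → $4,066.60
Month 5: $4,066.60 +$113.86 interest = $4,180.46; pay $1,558.91 → $2,621.55
Month 6: $2,621.55 +$73.40 interest = $2,694.95; pay $1,558.91 → $1,136.04
Month 7: $1,136.04 +$31.81 interest = $1,167.85; pay $1,167.85 → $0.00
Total paid: $10,521.31

$10,521.31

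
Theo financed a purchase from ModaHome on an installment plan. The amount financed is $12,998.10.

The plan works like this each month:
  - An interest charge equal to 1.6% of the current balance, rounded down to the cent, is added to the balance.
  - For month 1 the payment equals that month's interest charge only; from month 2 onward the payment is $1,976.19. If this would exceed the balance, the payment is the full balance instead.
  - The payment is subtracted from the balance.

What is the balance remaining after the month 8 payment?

# | Opening | Interest | Payment | End bal
1 | $12,998.10 | $207.96 | $207.96 | $12,998.10
2 | $12,998.10 | $207.96 | $1,976.19 | $11,229.87
3 | $11,229.87 | $179.67 | $1,976.19 | $9,433.35
4 | $9,433.35 | $150.93 | $1,976.19 | $7,608.09
5 | $7,608.09 | $121.72 | $1,976.19 | $5,753.62
6 | $5,753.62 | $92.05 | $1,976.19 | $3,869.48
7 | $3,869.48 | $61.91 | $1,976.19 | $1,955.20
8 | $1,955.20 | $31.28 | $1,976.19 | $10.29

$10.29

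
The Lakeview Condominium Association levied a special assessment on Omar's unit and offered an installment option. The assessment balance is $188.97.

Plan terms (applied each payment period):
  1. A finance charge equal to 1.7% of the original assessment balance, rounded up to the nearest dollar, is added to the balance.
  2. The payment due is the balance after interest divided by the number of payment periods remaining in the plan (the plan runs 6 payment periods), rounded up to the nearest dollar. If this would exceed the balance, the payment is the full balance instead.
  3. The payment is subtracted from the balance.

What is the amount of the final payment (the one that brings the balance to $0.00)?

$40.97

Payment period 1: opening $188.97; interest $4.00 → $192.97; payment $33.00; balance $159.97
Payment period 2: opening $159.97; interest $4.00 → $163.97; payment $33.00; balance $130.97
Payment period 3: opening $130.97; interest $4.00 → $134.97; payment $34.00; balance $100.97
Payment period 4: opening $100.97; interest $4.00 → $104.97; payment $35.00; balance $69.97
Payment period 5: opening $69.97; interest $4.00 → $73.97; payment $37.00; balance $36.97
Payment period 6: opening $36.97; interest $4.00 → $40.97; payment $40.97; balance $0.00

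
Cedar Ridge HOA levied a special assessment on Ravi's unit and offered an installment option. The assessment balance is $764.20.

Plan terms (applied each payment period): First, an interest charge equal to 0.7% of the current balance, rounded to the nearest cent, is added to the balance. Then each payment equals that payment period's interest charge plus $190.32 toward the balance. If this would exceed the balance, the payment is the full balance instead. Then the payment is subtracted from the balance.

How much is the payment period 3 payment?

Payment period 1: opening $764.20; interest $5.35 → $769.55; payment $195.67; balance $573.88
Payment period 2: opening $573.88; interest $4.02 → $577.90; payment $194.34; balance $383.56
Payment period 3: opening $383.56; interest $2.68 → $386.24; payment $193.00; balance $193.24

$193.00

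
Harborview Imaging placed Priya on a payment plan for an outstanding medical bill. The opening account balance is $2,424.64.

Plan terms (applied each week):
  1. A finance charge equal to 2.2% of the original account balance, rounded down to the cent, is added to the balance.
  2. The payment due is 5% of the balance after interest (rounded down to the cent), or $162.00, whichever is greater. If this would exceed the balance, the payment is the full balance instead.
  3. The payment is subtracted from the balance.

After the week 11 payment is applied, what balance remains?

$1,229.38

Week 1: $2,424.64 +$53.34 interest = $2,477.98; pay $162.00 → $2,315.98
Week 2: $2,315.98 +$53.34 interest = $2,369.32; pay $162.00 → $2,207.32
Week 3: $2,207.32 +$53.34 interest = $2,260.66; pay $162.00 → $2,098.66
Week 4: $2,098.66 +$53.34 interest = $2,152.00; pay $162.00 → $1,990.00
Week 5: $1,990.00 +$53.34 interest = $2,043.34; pay $162.00 → $1,881.34
Week 6: $1,881.34 +$53.34 interest = $1,934.68; pay $162.00 → $1,772.68
Week 7: $1,772.68 +$53.34 interest = $1,826.02; pay $162.00 → $1,664.02
Week 8: $1,664.02 +$53.34 interest = $1,717.36; pay $162.00 → $1,555.36
Week 9: $1,555.36 +$53.34 interest = $1,608.70; pay $162.00 → $1,446.70
Week 10: $1,446.70 +$53.34 interest = $1,500.04; pay $162.00 → $1,338.04
Week 11: $1,338.04 +$53.34 interest = $1,391.38; pay $162.00 → $1,229.38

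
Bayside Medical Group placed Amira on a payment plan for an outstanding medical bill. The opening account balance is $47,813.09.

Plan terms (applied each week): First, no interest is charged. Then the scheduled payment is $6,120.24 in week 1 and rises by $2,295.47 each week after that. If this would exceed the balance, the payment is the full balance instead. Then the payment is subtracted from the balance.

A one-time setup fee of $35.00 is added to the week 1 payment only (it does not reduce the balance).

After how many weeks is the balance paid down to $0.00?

5

Week 1: opening $47,813.09; payment $6,120.24 (+ $35.00 fee); balance $41,692.85
Week 2: opening $41,692.85; payment $8,415.71; balance $33,277.14
Week 3: opening $33,277.14; payment $10,711.18; balance $22,565.96
Week 4: opening $22,565.96; payment $13,006.65; balance $9,559.31
Week 5: opening $9,559.31; payment $9,559.31; balance $0.00
Balance reaches $0.00 in week 5.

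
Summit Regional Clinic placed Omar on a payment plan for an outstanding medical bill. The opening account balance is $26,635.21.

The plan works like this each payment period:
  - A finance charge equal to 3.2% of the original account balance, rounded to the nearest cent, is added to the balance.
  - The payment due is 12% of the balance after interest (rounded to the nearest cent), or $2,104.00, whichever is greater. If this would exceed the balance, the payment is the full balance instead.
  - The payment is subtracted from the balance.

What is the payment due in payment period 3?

Payment period 1: opening $26,635.21; interest $852.33 → $27,487.54; payment $3,298.50; balance $24,189.04
Payment period 2: opening $24,189.04; interest $852.33 → $25,041.37; payment $3,004.96; balance $22,036.41
Payment period 3: opening $22,036.41; interest $852.33 → $22,888.74; payment $2,746.65; balance $20,142.09

$2,746.65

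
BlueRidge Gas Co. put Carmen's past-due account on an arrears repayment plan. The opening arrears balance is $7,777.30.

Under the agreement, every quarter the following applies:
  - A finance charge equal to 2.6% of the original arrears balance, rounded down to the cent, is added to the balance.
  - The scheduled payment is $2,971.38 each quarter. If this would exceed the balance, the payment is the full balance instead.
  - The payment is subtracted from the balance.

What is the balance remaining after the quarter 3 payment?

$0.00

Quarter 1: opening $7,777.30; interest $202.20 → $7,979.50; payment $2,971.38; balance $5,008.12
Quarter 2: opening $5,008.12; interest $202.20 → $5,210.32; payment $2,971.38; balance $2,238.94
Quarter 3: opening $2,238.94; interest $202.20 → $2,441.14; payment $2,441.14; balance $0.00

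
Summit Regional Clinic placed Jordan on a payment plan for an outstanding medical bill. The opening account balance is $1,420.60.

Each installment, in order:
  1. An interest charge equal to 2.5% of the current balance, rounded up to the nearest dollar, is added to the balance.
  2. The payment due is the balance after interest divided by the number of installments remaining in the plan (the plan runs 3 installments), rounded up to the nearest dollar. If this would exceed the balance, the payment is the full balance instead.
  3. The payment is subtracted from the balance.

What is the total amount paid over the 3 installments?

Installment 1: opening $1,420.60; interest $36.00 → $1,456.60; payment $486.00; balance $970.60
Installment 2: opening $970.60; interest $25.00 → $995.60; payment $498.00; balance $497.60
Installment 3: opening $497.60; interest $13.00 → $510.60; payment $510.60; balance $0.00
Total paid: $1,494.60

$1,494.60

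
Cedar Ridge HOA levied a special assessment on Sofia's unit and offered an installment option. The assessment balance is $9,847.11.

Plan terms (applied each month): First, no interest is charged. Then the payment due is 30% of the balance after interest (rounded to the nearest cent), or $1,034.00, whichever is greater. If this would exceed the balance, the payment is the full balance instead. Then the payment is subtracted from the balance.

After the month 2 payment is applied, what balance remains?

$4,825.09

Month 1: $9,847.11 − $2,954.13 → $6,892.98
Month 2: $6,892.98 − $2,067.89 → $4,825.09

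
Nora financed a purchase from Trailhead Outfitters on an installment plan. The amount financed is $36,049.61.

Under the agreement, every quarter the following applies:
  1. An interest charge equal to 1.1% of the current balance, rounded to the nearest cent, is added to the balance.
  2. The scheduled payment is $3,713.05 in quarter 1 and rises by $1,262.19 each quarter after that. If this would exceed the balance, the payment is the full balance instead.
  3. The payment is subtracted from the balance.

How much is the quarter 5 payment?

$8,761.81

Quarter 1: opening $36,049.61; interest $396.55 → $36,446.16; payment $3,713.05; balance $32,733.11
Quarter 2: opening $32,733.11; interest $360.06 → $33,093.17; payment $4,975.24; balance $28,117.93
Quarter 3: opening $28,117.93; interest $309.30 → $28,427.23; payment $6,237.43; balance $22,189.80
Quarter 4: opening $22,189.80; interest $244.09 → $22,433.89; payment $7,499.62; balance $14,934.27
Quarter 5: opening $14,934.27; interest $164.28 → $15,098.55; payment $8,761.81; balance $6,336.74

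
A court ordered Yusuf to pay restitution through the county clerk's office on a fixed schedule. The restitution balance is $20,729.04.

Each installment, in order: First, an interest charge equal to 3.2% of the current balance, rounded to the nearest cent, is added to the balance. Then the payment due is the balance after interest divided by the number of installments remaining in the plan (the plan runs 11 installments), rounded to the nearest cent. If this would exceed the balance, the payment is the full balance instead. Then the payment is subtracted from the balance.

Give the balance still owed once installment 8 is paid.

$7,273.53

Installment 1: opening $20,729.04; interest $663.33 → $21,392.37; payment $1,944.76; balance $19,447.61
Installment 2: opening $19,447.61; interest $622.32 → $20,069.93; payment $2,006.99; balance $18,062.94
Installment 3: opening $18,062.94; interest $578.01 → $18,640.95; payment $2,071.22; balance $16,569.73
Installment 4: opening $16,569.73; interest $530.23 → $17,099.96; payment $2,137.50; balance $14,962.46
Installment 5: opening $14,962.46; interest $478.80 → $15,441.26; payment $2,205.89; balance $13,235.37
Installment 6: opening $13,235.37; interest $423.53 → $13,658.90; payment $2,276.48; balance $11,382.42
Installment 7: opening $11,382.42; interest $364.24 → $11,746.66; payment $2,349.33; balance $9,397.33
Installment 8: opening $9,397.33; interest $300.71 → $9,698.04; payment $2,424.51; balance $7,273.53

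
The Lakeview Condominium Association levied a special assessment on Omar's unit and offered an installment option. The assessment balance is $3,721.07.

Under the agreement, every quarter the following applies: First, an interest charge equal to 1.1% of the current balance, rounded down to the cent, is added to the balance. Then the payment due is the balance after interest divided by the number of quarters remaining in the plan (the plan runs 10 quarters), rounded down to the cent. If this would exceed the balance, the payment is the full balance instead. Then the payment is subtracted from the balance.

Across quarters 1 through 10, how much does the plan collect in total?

# | Opening | Interest | Payment | End bal
1 | $3,721.07 | $40.93 | $376.20 | $3,385.80
2 | $3,385.80 | $37.24 | $380.33 | $3,042.71
3 | $3,042.71 | $33.46 | $384.52 | $2,691.65
4 | $2,691.65 | $29.60 | $388.75 | $2,332.50
5 | $2,332.50 | $25.65 | $393.02 | $1,965.13
6 | $1,965.13 | $21.61 | $397.34 | $1,589.40
7 | $1,589.40 | $17.48 | $401.72 | $1,205.16
8 | $1,205.16 | $13.25 | $406.13 | $812.28
9 | $812.28 | $8.93 | $410.60 | $410.61
10 | $410.61 | $4.51 | $415.12 | $0.00
Total paid: $3,953.73

$3,953.73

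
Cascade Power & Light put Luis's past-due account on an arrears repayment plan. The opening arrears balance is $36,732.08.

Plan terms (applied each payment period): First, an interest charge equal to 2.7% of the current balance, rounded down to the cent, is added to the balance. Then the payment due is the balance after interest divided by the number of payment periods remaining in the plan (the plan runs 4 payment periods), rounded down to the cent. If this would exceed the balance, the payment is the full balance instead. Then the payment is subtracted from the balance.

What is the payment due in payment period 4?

Payment period 1: $36,732.08 +$991.76 interest = $37,723.84; pay $9,430.96 → $28,292.88
Payment period 2: $28,292.88 +$763.90 interest = $29,056.78; pay $9,685.59 → $19,371.19
Payment period 3: $19,371.19 +$523.02 interest = $19,894.21; pay $9,947.10 → $9,947.11
Payment period 4: $9,947.11 +$268.57 interest = $10,215.68; pay $10,215.68 → $0.00

$10,215.68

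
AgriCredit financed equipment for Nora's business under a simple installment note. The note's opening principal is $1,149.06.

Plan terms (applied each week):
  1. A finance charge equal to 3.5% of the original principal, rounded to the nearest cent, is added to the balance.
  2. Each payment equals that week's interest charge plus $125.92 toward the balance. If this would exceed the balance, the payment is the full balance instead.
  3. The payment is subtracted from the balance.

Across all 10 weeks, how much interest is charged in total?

# | Opening | Interest | Payment | End bal
1 | $1,149.06 | $40.22 | $166.14 | $1,023.14
2 | $1,023.14 | $40.22 | $166.14 | $897.22
3 | $897.22 | $40.22 | $166.14 | $771.30
4 | $771.30 | $40.22 | $166.14 | $645.38
5 | $645.38 | $40.22 | $166.14 | $519.46
6 | $519.46 | $40.22 | $166.14 | $393.54
7 | $393.54 | $40.22 | $166.14 | $267.62
8 | $267.62 | $40.22 | $166.14 | $141.70
9 | $141.70 | $40.22 | $166.14 | $15.78
10 | $15.78 | $40.22 | $56.00 | $0.00
Total interest: $40.22 + $40.22 + $40.22 + $40.22 + $40.22 + $40.22 + $40.22 + $40.22 + $40.22 + $40.22 = $402.20

$402.20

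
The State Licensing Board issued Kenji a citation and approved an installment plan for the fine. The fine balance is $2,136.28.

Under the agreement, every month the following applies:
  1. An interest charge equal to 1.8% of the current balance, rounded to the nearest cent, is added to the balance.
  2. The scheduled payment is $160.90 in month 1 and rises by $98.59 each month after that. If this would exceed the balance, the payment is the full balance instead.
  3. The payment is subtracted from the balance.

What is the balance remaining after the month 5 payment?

$497.80

# | Opening | Interest | Payment | End bal
1 | $2,136.28 | $38.45 | $160.90 | $2,013.83
2 | $2,013.83 | $36.25 | $259.49 | $1,790.59
3 | $1,790.59 | $32.23 | $358.08 | $1,464.74
4 | $1,464.74 | $26.37 | $456.67 | $1,034.44
5 | $1,034.44 | $18.62 | $555.26 | $497.80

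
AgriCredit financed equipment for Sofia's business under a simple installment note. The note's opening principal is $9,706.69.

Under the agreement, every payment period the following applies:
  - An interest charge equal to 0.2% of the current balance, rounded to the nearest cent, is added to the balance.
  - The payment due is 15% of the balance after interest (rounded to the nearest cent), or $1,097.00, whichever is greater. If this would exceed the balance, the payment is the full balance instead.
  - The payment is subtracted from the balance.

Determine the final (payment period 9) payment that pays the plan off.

$512.09

Payment period 1: opening $9,706.69; interest $19.41 → $9,726.10; payment $1,458.92; balance $8,267.18
Payment period 2: opening $8,267.18; interest $16.53 → $8,283.71; payment $1,242.56; balance $7,041.15
Payment period 3: opening $7,041.15; interest $14.08 → $7,055.23; payment $1,097.00; balance $5,958.23
Payment period 4: opening $5,958.23; interest $11.92 → $5,970.15; payment $1,097.00; balance $4,873.15
Payment period 5: opening $4,873.15; interest $9.75 → $4,882.90; payment $1,097.00; balance $3,785.90
Payment period 6: opening $3,785.90; interest $7.57 → $3,793.47; payment $1,097.00; balance $2,696.47
Payment period 7: opening $2,696.47; interest $5.39 → $2,701.86; payment $1,097.00; balance $1,604.86
Payment period 8: opening $1,604.86; interest $3.21 → $1,608.07; payment $1,097.00; balance $511.07
Payment period 9: opening $511.07; interest $1.02 → $512.09; payment $512.09; balance $0.00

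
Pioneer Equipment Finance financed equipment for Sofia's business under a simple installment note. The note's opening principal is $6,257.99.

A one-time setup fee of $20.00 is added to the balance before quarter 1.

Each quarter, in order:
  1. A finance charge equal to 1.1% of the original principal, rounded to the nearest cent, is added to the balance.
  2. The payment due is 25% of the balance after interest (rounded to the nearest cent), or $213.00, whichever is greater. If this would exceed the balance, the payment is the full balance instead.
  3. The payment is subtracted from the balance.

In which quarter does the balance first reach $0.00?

14

Quarter 1: opening $6,277.99; interest $68.84 → $6,346.83; payment $1,586.71; balance $4,760.12
Quarter 2: opening $4,760.12; interest $68.84 → $4,828.96; payment $1,207.24; balance $3,621.72
Quarter 3: opening $3,621.72; interest $68.84 → $3,690.56; payment $922.64; balance $2,767.92
Quarter 4: opening $2,767.92; interest $68.84 → $2,836.76; payment $709.19; balance $2,127.57
Quarter 5: opening $2,127.57; interest $68.84 → $2,196.41; payment $549.10; balance $1,647.31
Quarter 6: opening $1,647.31; interest $68.84 → $1,716.15; payment $429.04; balance $1,287.11
Quarter 7: opening $1,287.11; interest $68.84 → $1,355.95; payment $338.99; balance $1,016.96
Quarter 8: opening $1,016.96; interest $68.84 → $1,085.80; payment $271.45; balance $814.35
Quarter 9: opening $814.35; interest $68.84 → $883.19; payment $220.80; balance $662.39
Quarter 10: opening $662.39; interest $68.84 → $731.23; payment $213.00; balance $518.23
Quarter 11: opening $518.23; interest $68.84 → $587.07; payment $213.00; balance $374.07
Quarter 12: opening $374.07; interest $68.84 → $442.91; payment $213.00; balance $229.91
Quarter 13: opening $229.91; interest $68.84 → $298.75; payment $213.00; balance $85.75
Quarter 14: opening $85.75; interest $68.84 → $154.59; payment $154.59; balance $0.00
Balance reaches $0.00 in quarter 14.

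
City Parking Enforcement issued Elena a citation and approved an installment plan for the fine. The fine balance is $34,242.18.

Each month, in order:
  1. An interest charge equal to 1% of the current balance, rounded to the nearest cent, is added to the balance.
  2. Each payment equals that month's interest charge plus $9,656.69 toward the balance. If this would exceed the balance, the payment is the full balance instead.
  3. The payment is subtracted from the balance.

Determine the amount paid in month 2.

Month 1: opening $34,242.18; interest $342.42 → $34,584.60; payment $9,999.11; balance $24,585.49
Month 2: opening $24,585.49; interest $245.85 → $24,831.34; payment $9,902.54; balance $14,928.80

$9,902.54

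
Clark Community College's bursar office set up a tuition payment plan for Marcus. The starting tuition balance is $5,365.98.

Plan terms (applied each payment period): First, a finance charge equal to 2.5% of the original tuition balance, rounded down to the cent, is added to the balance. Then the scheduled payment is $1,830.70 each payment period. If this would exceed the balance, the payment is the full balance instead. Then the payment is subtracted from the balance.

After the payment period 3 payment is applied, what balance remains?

$276.30

# | Opening | Interest | Payment | End bal
1 | $5,365.98 | $134.14 | $1,830.70 | $3,669.42
2 | $3,669.42 | $134.14 | $1,830.70 | $1,972.86
3 | $1,972.86 | $134.14 | $1,830.70 | $276.30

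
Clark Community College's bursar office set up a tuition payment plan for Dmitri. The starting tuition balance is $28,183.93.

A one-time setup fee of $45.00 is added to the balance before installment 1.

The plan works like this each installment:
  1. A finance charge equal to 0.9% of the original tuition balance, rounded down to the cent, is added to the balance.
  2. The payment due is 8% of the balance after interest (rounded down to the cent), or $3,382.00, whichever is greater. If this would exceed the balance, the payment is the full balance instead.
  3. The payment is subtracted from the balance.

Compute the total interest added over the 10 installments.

$2,536.50

# | Opening | Interest | Payment | End bal
1 | $28,228.93 | $253.65 | $3,382.00 | $25,100.58
2 | $25,100.58 | $253.65 | $3,382.00 | $21,972.23
3 | $21,972.23 | $253.65 | $3,382.00 | $18,843.88
4 | $18,843.88 | $253.65 | $3,382.00 | $15,715.53
5 | $15,715.53 | $253.65 | $3,382.00 | $12,587.18
6 | $12,587.18 | $253.65 | $3,382.00 | $9,458.83
7 | $9,458.83 | $253.65 | $3,382.00 | $6,330.48
8 | $6,330.48 | $253.65 | $3,382.00 | $3,202.13
9 | $3,202.13 | $253.65 | $3,382.00 | $73.78
10 | $73.78 | $253.65 | $327.43 | $0.00
Total interest: $253.65 + $253.65 + $253.65 + $253.65 + $253.65 + $253.65 + $253.65 + $253.65 + $253.65 + $253.65 = $2,536.50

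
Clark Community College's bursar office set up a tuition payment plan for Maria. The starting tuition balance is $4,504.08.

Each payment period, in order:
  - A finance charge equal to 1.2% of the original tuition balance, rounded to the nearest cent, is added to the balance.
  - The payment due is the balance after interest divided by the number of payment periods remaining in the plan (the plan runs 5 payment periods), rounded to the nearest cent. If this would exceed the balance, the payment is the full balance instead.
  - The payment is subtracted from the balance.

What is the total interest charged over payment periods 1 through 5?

$270.25

Payment period 1: opening $4,504.08; interest $54.05 → $4,558.13; payment $911.63; balance $3,646.50
Payment period 2: opening $3,646.50; interest $54.05 → $3,700.55; payment $925.14; balance $2,775.41
Payment period 3: opening $2,775.41; interest $54.05 → $2,829.46; payment $943.15; balance $1,886.31
Payment period 4: opening $1,886.31; interest $54.05 → $1,940.36; payment $970.18; balance $970.18
Payment period 5: opening $970.18; interest $54.05 → $1,024.23; payment $1,024.23; balance $0.00
Total interest: $54.05 + $54.05 + $54.05 + $54.05 + $54.05 = $270.25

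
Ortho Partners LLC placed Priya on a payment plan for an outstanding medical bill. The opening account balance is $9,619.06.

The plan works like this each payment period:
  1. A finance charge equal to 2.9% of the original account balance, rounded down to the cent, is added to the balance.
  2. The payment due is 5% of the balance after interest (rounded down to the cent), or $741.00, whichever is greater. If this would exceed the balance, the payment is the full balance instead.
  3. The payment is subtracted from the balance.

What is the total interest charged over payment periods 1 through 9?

$2,510.55

Payment period 1: $9,619.06 +$278.95 interest = $9,898.01; pay $741.00 → $9,157.01
Payment period 2: $9,157.01 +$278.95 interest = $9,435.96; pay $741.00 → $8,694.96
Payment period 3: $8,694.96 +$278.95 interest = $8,973.91; pay $741.00 → $8,232.91
Payment period 4: $8,232.91 +$278.95 interest = $8,511.86; pay $741.00 → $7,770.86
Payment period 5: $7,770.86 +$278.95 interest = $8,049.81; pay $741.00 → $7,308.81
Payment period 6: $7,308.81 +$278.95 interest = $7,587.76; pay $741.00 → $6,846.76
Payment period 7: $6,846.76 +$278.95 interest = $7,125.71; pay $741.00 → $6,384.71
Payment period 8: $6,384.71 +$278.95 interest = $6,663.66; pay $741.00 → $5,922.66
Payment period 9: $5,922.66 +$278.95 interest = $6,201.61; pay $741.00 → $5,460.61
Total interest: $278.95 + $278.95 + $278.95 + $278.95 + $278.95 + $278.95 + $278.95 + $278.95 + $278.95 = $2,510.55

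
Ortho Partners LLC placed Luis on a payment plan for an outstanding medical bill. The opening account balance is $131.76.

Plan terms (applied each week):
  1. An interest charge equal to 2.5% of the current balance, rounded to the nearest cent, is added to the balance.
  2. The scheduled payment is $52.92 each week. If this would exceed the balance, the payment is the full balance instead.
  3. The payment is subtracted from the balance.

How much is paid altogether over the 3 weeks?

Week 1: $131.76 +$3.29 interest = $135.05; pay $52.92 → $82.13
Week 2: $82.13 +$2.05 interest = $84.18; pay $52.92 → $31.26
Week 3: $31.26 +$0.78 interest = $32.04; pay $32.04 → $0.00
Total paid: $137.88

$137.88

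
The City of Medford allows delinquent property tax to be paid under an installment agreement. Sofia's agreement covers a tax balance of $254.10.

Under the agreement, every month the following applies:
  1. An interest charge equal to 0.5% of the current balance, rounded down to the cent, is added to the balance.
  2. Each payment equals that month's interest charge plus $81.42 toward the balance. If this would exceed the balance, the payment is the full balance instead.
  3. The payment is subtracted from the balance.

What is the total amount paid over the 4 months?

Month 1: $254.10 +$1.27 interest = $255.37; pay $82.69 → $172.68
Month 2: $172.68 +$0.86 interest = $173.54; pay $82.28 → $91.26
Month 3: $91.26 +$0.45 interest = $91.71; pay $81.87 → $9.84
Month 4: $9.84 +$0.04 interest = $9.88; pay $9.88 → $0.00
Total paid: $256.72

$256.72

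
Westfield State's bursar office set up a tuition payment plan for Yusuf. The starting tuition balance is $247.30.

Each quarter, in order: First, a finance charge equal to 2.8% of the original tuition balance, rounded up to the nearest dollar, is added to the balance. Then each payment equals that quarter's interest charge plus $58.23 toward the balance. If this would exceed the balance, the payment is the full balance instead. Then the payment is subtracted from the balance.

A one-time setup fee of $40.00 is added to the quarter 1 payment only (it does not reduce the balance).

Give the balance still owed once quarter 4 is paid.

$14.38

Quarter 1: opening $247.30; interest $7.00 → $254.30; payment $65.23 (+ $40.00 fee); balance $189.07
Quarter 2: opening $189.07; interest $7.00 → $196.07; payment $65.23; balance $130.84
Quarter 3: opening $130.84; interest $7.00 → $137.84; payment $65.23; balance $72.61
Quarter 4: opening $72.61; interest $7.00 → $79.61; payment $65.23; balance $14.38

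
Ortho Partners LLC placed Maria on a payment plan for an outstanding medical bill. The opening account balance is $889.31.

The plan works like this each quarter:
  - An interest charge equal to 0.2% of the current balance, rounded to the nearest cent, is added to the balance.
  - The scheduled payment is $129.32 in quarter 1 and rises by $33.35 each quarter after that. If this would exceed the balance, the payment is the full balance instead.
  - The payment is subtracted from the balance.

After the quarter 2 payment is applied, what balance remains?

Quarter 1: $889.31 +$1.78 interest = $891.09; pay $129.32 → $761.77
Quarter 2: $761.77 +$1.52 interest = $763.29; pay $162.67 → $600.62

$600.62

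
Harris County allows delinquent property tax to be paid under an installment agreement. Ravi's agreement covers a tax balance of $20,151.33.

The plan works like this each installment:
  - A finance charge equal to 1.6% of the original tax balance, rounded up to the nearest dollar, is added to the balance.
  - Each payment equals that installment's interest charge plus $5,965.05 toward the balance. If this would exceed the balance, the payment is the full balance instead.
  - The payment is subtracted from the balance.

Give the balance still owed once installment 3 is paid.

Installment 1: $20,151.33 +$323.00 interest = $20,474.33; pay $6,288.05 → $14,186.28
Installment 2: $14,186.28 +$323.00 interest = $14,509.28; pay $6,288.05 → $8,221.23
Installment 3: $8,221.23 +$323.00 interest = $8,544.23; pay $6,288.05 → $2,256.18

$2,256.18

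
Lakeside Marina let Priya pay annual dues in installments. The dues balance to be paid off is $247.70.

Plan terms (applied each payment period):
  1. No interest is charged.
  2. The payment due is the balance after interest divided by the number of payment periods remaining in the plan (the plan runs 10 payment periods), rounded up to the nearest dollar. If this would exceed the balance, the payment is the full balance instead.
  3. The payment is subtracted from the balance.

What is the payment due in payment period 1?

Payment period 1: opening $247.70; payment $25.00; balance $222.70

$25.00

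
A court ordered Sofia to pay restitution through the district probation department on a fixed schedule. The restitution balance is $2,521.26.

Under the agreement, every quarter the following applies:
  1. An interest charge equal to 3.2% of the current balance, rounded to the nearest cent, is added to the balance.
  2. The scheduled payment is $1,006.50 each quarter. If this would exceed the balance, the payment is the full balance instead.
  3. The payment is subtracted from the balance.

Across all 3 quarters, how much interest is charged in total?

$152.21

# | Opening | Interest | Payment | End bal
1 | $2,521.26 | $80.68 | $1,006.50 | $1,595.44
2 | $1,595.44 | $51.05 | $1,006.50 | $639.99
3 | $639.99 | $20.48 | $660.47 | $0.00
Total interest: $80.68 + $51.05 + $20.48 = $152.21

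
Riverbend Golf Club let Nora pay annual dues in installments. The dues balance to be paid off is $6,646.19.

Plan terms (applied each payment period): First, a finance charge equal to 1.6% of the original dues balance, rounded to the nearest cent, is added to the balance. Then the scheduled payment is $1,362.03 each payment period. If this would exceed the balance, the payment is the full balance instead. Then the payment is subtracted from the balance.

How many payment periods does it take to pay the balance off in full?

Payment period 1: opening $6,646.19; interest $106.34 → $6,752.53; payment $1,362.03; balance $5,390.50
Payment period 2: opening $5,390.50; interest $106.34 → $5,496.84; payment $1,362.03; balance $4,134.81
Payment period 3: opening $4,134.81; interest $106.34 → $4,241.15; payment $1,362.03; balance $2,879.12
Payment period 4: opening $2,879.12; interest $106.34 → $2,985.46; payment $1,362.03; balance $1,623.43
Payment period 5: opening $1,623.43; interest $106.34 → $1,729.77; payment $1,362.03; balance $367.74
Payment period 6: opening $367.74; interest $106.34 → $474.08; payment $474.08; balance $0.00
Balance reaches $0.00 in payment period 6.

6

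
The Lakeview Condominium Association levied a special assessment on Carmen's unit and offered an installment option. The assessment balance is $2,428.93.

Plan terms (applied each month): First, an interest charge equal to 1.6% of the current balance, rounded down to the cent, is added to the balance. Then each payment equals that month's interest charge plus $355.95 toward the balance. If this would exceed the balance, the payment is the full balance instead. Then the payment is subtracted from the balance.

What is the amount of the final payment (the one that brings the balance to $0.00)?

$297.92

Month 1: $2,428.93 +$38.86 interest = $2,467.79; pay $394.81 → $2,072.98
Month 2: $2,072.98 +$33.16 interest = $2,106.14; pay $389.11 → $1,717.03
Month 3: $1,717.03 +$27.47 interest = $1,744.50; pay $383.42 → $1,361.08
Month 4: $1,361.08 +$21.77 interest = $1,382.85; pay $377.72 → $1,005.13
Month 5: $1,005.13 +$16.08 interest = $1,021.21; pay $372.03 → $649.18
Month 6: $649.18 +$10.38 interest = $659.56; pay $366.33 → $293.23
Month 7: $293.23 +$4.69 interest = $297.92; pay $297.92 → $0.00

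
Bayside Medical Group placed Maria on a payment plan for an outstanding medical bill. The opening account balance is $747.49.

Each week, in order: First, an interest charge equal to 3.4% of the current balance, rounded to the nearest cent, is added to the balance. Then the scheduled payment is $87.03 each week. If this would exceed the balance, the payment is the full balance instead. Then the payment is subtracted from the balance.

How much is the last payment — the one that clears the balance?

Week 1: $747.49 +$25.41 interest = $772.90; pay $87.03 → $685.87
Week 2: $685.87 +$23.32 interest = $709.19; pay $87.03 → $622.16
Week 3: $622.16 +$21.15 interest = $643.31; pay $87.03 → $556.28
Week 4: $556.28 +$18.91 interest = $575.19; pay $87.03 → $488.16
Week 5: $488.16 +$16.60 interest = $504.76; pay $87.03 → $417.73
Week 6: $417.73 +$14.20 interest = $431.93; pay $87.03 → $344.90
Week 7: $344.90 +$11.73 interest = $356.63; pay $87.03 → $269.60
Week 8: $269.60 +$9.17 interest = $278.77; pay $87.03 → $191.74
Week 9: $191.74 +$6.52 interest = $198.26; pay $87.03 → $111.23
Week 10: $111.23 +$3.78 interest = $115.01; pay $87.03 → $27.98
Week 11: $27.98 +$0.95 interest = $28.93; pay $28.93 → $0.00

$28.93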